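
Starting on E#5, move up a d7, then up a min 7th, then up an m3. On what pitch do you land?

Eb7

A diminished seventh up from E#5 is D6.
D6 up a minor seventh → C7 (10 semitones).
C7 up a minor third → Eb7 (3 semitones).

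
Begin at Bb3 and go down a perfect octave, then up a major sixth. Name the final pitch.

A perfect octave down from Bb3 is Bb2.
Up a major sixth from Bb2: G3 (9 semitones up).

G3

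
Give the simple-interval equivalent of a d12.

diminished fifth

Each octave removed subtracts seven from the number: 12 − 7 = 5.
That makes a diminished twelfth a compound diminished fifth — an octave plus a diminished fifth.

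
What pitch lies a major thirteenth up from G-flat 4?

The thirteenth's letter: G up six letter names plus an octave → E.
A major thirteenth is 21 semitones; 21 semitones up from Gb4 gives Eb6.

E-flat 6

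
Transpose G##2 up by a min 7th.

F##3

Seven letter names up from G: F.
A minor seventh spans 10 semitones, so from G##2 the target pitch is F##3.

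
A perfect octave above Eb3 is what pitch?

Eb4

For an octave the letter name doesn't change: still E, an octave up.
A perfect octave is 12 semitones; 12 semitones up from Eb3 gives Eb4.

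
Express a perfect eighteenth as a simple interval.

Each octave removed subtracts seven from the number: 18 − 14 = 4.
So a perfect eighteenth is 2 octaves plus a perfect fourth. The quality is unchanged.

P4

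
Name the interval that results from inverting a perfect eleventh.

perfect 5th

First reduce the compound perfect eleventh to its simple form, a perfect fourth.
Inverted interval numbers add to nine, so a fourth pairs with a fifth (4 + 5 = 9).
And perfect stays perfect under inversion, so we get a perfect fifth.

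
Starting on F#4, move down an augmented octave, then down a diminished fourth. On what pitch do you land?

C#3

F#4 down an augmented octave → F3 (13 semitones).
F3 down a diminished fourth → C#3 (4 semitones).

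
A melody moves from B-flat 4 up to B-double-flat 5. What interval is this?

d8

B to B is the same letter name, plus an octave: an octave.
A perfect octave would be 12 semitones; Bb4 to Bbb5 is 11, one semitone narrower, so the interval is diminished.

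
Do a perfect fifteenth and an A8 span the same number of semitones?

A perfect fifteenth spans 24 semitones; an augmented octave spans 13 semitones. They differ by 11.

No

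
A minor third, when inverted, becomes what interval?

The rule of nine gives the new number: 9 − 3 = 6, so a third becomes a sixth.
The quality also flips — minor becomes major — giving a major sixth.

major 6th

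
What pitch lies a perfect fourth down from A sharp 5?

Counting four letter names down from A lands on E.
A perfect fourth is 5 semitones; 5 semitones down from A#5 gives E#5.

E sharp 5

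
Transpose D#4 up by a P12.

A#5

Counting five letter names plus an octave up from D lands on A.
A perfect twelfth spans 19 semitones, so from D#4 the target pitch is A#5.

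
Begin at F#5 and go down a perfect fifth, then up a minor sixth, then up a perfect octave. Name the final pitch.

G6

F#5 down a perfect fifth → B4 (7 semitones).
A minor sixth up from B4 is G5.
G5 up a perfect octave → G6 (12 semitones).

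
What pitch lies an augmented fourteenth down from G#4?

Ab2

Counting seven letter names plus an octave down from G lands on A.
An augmented fourteenth spans 24 semitones, so from G#4 the target pitch is Ab2.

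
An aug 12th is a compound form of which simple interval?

augmented 5th

Take out an octave (7 from the number): 12 − 7 = 5.
So an augmented twelfth is an octave plus an augmented fifth. The quality is unchanged.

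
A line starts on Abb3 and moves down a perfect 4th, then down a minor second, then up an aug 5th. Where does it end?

A3

Down a perfect fourth from Abb3: Ebb3 (5 semitones down).
Down a minor second from Ebb3: Db3 (1 semitone down).
Db3 up an augmented fifth → A3 (8 semitones).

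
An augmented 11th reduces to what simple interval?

augmented 4th

Subtracting seven from the interval number removes an octave: 11 − 7 = 4.
Quality carries through unchanged, so the simple form is an augmented fourth.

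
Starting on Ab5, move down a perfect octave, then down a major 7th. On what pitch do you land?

Down a perfect octave from Ab5: Ab4 (12 semitones down).
Ab4 down a major seventh → Bbb3 (11 semitones).

Bbb3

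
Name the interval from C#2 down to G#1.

Descending from C#2 to G#1 is the same interval as ascending G#1 to C#2.
G to C spans four letter names (G-A-B-C), so the interval is some kind of fourth.
The perfect fourth spans 5 semitones, and G#1 to C#2 is exactly 5 semitones — so this is a perfect fourth.

perfect 4th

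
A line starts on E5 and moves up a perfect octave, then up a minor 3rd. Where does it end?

E5 up a perfect octave → E6 (12 semitones).
E6 up a minor third → G6 (3 semitones).

G6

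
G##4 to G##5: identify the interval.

G to G is the same letter name, plus an octave, so the interval is some kind of octave.
Counting semitones, G##4→G##5 is 12, which is the perfect octave.

perfect octave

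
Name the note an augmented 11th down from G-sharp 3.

Four letters down from G (plus an octave) reaches D.
Moving 18 semitones down from G#3 (the size of an augmented eleventh) reaches D2.

D 2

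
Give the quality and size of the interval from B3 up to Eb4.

B to E spans four letter names (B-C-D-E), so the interval is some kind of fourth.
The perfect fourth is 5 semitones; here we have 4, one semitone narrower: diminished.

diminished fourth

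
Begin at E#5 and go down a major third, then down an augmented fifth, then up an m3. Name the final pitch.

Ab4

E#5 down a major third → C#5 (4 semitones).
C#5 down an augmented fifth → F4 (8 semitones).
Up a minor third from F4: Ab4 (3 semitones up).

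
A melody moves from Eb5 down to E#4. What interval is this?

Descending from Eb5 to E#4 is the same interval as ascending E#4 to Eb5.
E to E is the same letter name, plus an octave — that makes it an octave of some quality.
A perfect octave would be 12 semitones; E#4 to Eb5 is 10, two semitones narrower, so the interval is doubly diminished.

dd8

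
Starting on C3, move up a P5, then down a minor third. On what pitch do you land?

E3

Up a perfect fifth from C3: G3 (7 semitones up).
A minor third down from G3 is E3.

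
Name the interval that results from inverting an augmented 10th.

diminished 6th

First reduce the compound augmented tenth to its simple form, an augmented third.
Inverted interval numbers add to nine, so a third pairs with a sixth (3 + 6 = 9).
Quality inverts too: augmented becomes diminished. That makes the inversion a diminished sixth.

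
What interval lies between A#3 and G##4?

major seventh

A to G spans seven letter names (A-B-C-D-E-F-G), so the interval is some kind of seventh.
A#3 to G##4 is 11 semitones, matching the major seventh exactly, so the quality is major.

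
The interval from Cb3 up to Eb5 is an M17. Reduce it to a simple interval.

major third

Take out 2 octaves (14 from the number): 17 − 14 = 3.
So a major seventeenth is 2 octaves plus a major third. The quality is unchanged.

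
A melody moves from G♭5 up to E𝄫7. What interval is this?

minor thirteenth

G to E spans six letter names (G-A-B-C-D-E), plus an octave, so the interval is some kind of thirteenth.
Gb5 to Ebb7 is 20 semitones, a half step short of the major thirteenth (21), so this is minor.
(Equivalently, a compound minor sixth: a minor sixth plus an octave.)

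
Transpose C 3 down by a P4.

G 2

Counting four letter names down from C lands on G.
Moving 5 semitones down from C3 (the size of a perfect fourth) reaches G2.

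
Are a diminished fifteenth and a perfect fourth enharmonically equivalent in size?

A diminished fifteenth spans 23 semitones; a perfect fourth spans 5 semitones. They differ by 18.

No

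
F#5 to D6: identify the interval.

F to D spans six letter names (F-G-A-B-C-D): a sixth.
A major sixth would be 9 semitones, but F#5 to D6 is 8 — one semitone narrower, making it a minor sixth.

m6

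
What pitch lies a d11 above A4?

Four letters up from A (plus an octave) reaches D.
Moving 16 semitones up from A4 (the size of a diminished eleventh) reaches Db6.

Db6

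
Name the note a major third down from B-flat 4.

Three letter names down from B: G.
A major third is 4 semitones; 4 semitones down from Bb4 gives Gb4.

G-flat 4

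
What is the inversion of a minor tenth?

First reduce the compound minor tenth to its simple form, a minor third.
Interval numbers invert to sum to nine: 3 + 6 = 9, so a third inverts to a sixth.
The quality also flips — minor becomes major — giving a major sixth.

major 6th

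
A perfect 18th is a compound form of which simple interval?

Take out 2 octaves (14 from the number): 18 − 14 = 4.
That makes a perfect eighteenth a compound perfect fourth — 2 octaves plus a perfect fourth.

perfect fourth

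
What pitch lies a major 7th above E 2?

D sharp 3

The seventh takes the letter from E up to D.
A major seventh spans 11 semitones, so from E2 the target pitch is D#3.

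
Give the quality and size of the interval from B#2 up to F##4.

P12

B to F spans five letter names (B-C-D-E-F), plus an octave — that makes it a twelfth of some quality.
Counting semitones, B#2→F##4 is 19, which is the perfect twelfth.
(Equivalently, a compound perfect fifth: a perfect fifth plus an octave.)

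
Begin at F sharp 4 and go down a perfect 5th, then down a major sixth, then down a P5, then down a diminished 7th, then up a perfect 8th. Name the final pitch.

A sharp 2

A perfect fifth down from F#4 is B3.
B3 down a major sixth → D3 (9 semitones).
Down a perfect fifth from D3: G2 (7 semitones down).
Down a diminished seventh from G2: A#1 (9 semitones down).
Up a perfect octave from A#1: A#2 (12 semitones up).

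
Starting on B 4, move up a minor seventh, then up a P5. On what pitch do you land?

A minor seventh up from B4 is A5.
Up a perfect fifth from A5: E6 (7 semitones up).

E 6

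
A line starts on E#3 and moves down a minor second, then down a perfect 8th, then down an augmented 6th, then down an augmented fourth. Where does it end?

E#3 down a minor second → D##3 (1 semitone).
Down a perfect octave from D##3: D##2 (12 semitones down).
Down an augmented sixth from D##2: F#1 (10 semitones down).
An augmented fourth down from F#1 is C1.

C1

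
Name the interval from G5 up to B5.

major 3rd

G to B spans three letter names (G-A-B), so the interval is some kind of third.
Counting semitones, G5→B5 is 4, which is the major third.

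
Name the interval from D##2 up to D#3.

d8

D to D is the same letter name, plus an octave, so the interval is some kind of octave.
The perfect octave is 12 semitones; here we have 11, one semitone narrower: diminished.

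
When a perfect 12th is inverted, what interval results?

First reduce the compound perfect twelfth to its simple form, a perfect fifth.
The rule of nine gives the new number: 9 − 5 = 4, so a fifth becomes a fourth.
Quality inverts too: perfect stays perfect. That makes the inversion a perfect fourth.

perfect fourth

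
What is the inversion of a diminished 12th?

First reduce the compound diminished twelfth to its simple form, a diminished fifth.
Interval numbers invert to sum to nine: 5 + 4 = 9, so a fifth inverts to a fourth.
Quality inverts too: diminished becomes augmented. That makes the inversion an augmented fourth.

A4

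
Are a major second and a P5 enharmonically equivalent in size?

2 semitones (major second) vs 7 semitones (perfect fifth): not equal.

No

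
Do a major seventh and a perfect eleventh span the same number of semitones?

A major seventh is 11 semitones but a perfect eleventh is 17 semitones — different sizes.

No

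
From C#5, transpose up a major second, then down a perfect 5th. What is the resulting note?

G#4

A major second up from C#5 is D#5.
Down a perfect fifth from D#5: G#4 (7 semitones down).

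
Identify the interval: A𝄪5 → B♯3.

M14

Descending from A##5 to B#3 is the same interval as ascending B#3 to A##5.
B to A spans seven letter names (B-C-D-E-F-G-A), plus an octave — that makes it a fourteenth of some quality.
The major fourteenth spans 23 semitones, and B#3 to A##5 is exactly 23 semitones — so this is a major fourteenth.
(Equivalently, a compound major seventh: a major seventh plus an octave.)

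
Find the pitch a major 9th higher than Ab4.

Bb5

Two letters up from A (plus an octave) reaches B.
A major ninth is 14 semitones; 14 semitones up from Ab4 gives Bb5.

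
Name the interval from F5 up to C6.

F to C spans five letter names (F-G-A-B-C), so the interval is some kind of fifth.
F5 to C6 is 7 semitones, matching the perfect fifth exactly, so the quality is perfect.

perfect 5th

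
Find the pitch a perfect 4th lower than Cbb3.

Gbb2

Counting four letter names down from C lands on G.
Moving 5 semitones down from Cbb3 (the size of a perfect fourth) reaches Gbb2.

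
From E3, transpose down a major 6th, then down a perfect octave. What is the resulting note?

E3 down a major sixth → G2 (9 semitones).
Down a perfect octave from G2: G1 (12 semitones down).

G1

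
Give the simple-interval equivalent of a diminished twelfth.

Take out an octave (7 from the number): 12 − 7 = 5.
Quality carries through unchanged, so the simple form is a diminished fifth.

diminished fifth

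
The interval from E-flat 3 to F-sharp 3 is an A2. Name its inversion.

diminished seventh

Interval numbers invert to sum to nine: 2 + 7 = 9, so a second inverts to a seventh.
And augmented becomes diminished under inversion, so we get a diminished seventh.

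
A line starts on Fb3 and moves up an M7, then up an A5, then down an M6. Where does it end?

D4

Fb3 up a major seventh → Eb4 (11 semitones).
Eb4 up an augmented fifth → B4 (8 semitones).
B4 down a major sixth → D4 (9 semitones).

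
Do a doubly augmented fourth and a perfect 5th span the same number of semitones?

Yes

A doubly augmented fourth spans 7 semitones, and a perfect fifth also spans 7 semitones — they're enharmonic.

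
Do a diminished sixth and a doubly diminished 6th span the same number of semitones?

A diminished sixth spans 7 semitones; a doubly diminished sixth spans 6 semitones. They differ by 1.

No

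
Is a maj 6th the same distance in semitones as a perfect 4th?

No

A major sixth is 9 semitones but a perfect fourth is 5 semitones — different sizes.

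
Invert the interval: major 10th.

First reduce the compound major tenth to its simple form, a major third.
The rule of nine gives the new number: 9 − 3 = 6, so a third becomes a sixth.
And major becomes minor under inversion, so we get a minor sixth.

m6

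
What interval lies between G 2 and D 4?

perfect 12th

G to D spans five letter names (G-A-B-C-D), plus an octave — that makes it a twelfth of some quality.
Counting semitones, G2→D4 is 19, which is the perfect twelfth.
(Equivalently, a compound perfect fifth: a perfect fifth plus an octave.)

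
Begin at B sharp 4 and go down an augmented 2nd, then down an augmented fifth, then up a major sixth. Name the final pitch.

B#4 down an augmented second → A4 (3 semitones).
An augmented fifth down from A4 is Db4.
Db4 up a major sixth → Bb4 (9 semitones).

B flat 4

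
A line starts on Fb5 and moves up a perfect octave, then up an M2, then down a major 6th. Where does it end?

Bbb5

A perfect octave up from Fb5 is Fb6.
A major second up from Fb6 is Gb6.
A major sixth down from Gb6 is Bbb5.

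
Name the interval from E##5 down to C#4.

A10

Descending from E##5 to C#4 is the same interval as ascending C#4 to E##5.
C to E spans three letter names (C-D-E), plus an octave: a tenth.
The major tenth is 16 semitones; here we have 17, one semitone wider: augmented.
(Equivalently, a compound augmented third: an augmented third plus an octave.)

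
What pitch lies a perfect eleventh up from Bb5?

Eb7

Counting four letter names plus an octave up from B lands on E.
Moving 17 semitones up from Bb5 (the size of a perfect eleventh) reaches Eb7.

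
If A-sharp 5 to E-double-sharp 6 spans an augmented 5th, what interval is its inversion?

diminished fourth

Interval numbers invert to sum to nine: 5 + 4 = 9, so a fifth inverts to a fourth.
And augmented becomes diminished under inversion, so we get a diminished fourth.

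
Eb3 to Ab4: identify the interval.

E to A spans four letter names (E-F-G-A), plus an octave, so the interval is some kind of eleventh.
Eb3 to Ab4 is 17 semitones, matching the perfect eleventh exactly, so the quality is perfect.
(Equivalently, a compound perfect fourth: a perfect fourth plus an octave.)

perfect eleventh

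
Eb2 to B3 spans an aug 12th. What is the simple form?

augmented fifth

Each octave removed subtracts seven from the number: 12 − 7 = 5.
That makes an augmented twelfth a compound augmented fifth — an octave plus an augmented fifth.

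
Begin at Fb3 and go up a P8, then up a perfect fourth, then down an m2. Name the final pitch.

Fb3 up a perfect octave → Fb4 (12 semitones).
Fb4 up a perfect fourth → Bbb4 (5 semitones).
Bbb4 down a minor second → Ab4 (1 semitone).

Ab4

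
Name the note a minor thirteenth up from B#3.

Counting six letter names plus an octave up from B lands on G.
Moving 20 semitones up from B#3 (the size of a minor thirteenth) reaches G#5.

G#5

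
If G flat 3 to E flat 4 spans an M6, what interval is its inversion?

Inverted interval numbers add to nine, so a sixth pairs with a third (6 + 3 = 9).
And major becomes minor under inversion, so we get a minor third.

m3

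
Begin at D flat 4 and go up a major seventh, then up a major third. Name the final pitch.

E 5

Db4 up a major seventh → C5 (11 semitones).
A major third up from C5 is E5.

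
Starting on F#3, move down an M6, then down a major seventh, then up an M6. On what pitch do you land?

G2

A major sixth down from F#3 is A2.
A major seventh down from A2 is Bb1.
A major sixth up from Bb1 is G2.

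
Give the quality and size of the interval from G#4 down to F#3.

Descending from G#4 to F#3 is the same interval as ascending F#3 to G#4.
F to G spans two letter names (F-G), plus an octave: a ninth.
The major ninth spans 14 semitones, and F#3 to G#4 is exactly 14 semitones — so this is a major ninth.
(Equivalently, a compound major second: a major second plus an octave.)

major ninth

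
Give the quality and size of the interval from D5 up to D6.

perfect 8th

D to D is the same letter name, plus an octave, so the interval is some kind of octave.
The perfect octave spans 12 semitones, and D5 to D6 is exactly 12 semitones — so this is a perfect octave.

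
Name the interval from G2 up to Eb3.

minor sixth

G to E spans six letter names (G-A-B-C-D-E): a sixth.
G2 to Eb3 is 8 semitones, a half step short of the major sixth (9), so this is minor.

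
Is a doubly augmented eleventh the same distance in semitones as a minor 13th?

No

A doubly augmented eleventh is 19 semitones but a minor thirteenth is 20 semitones — different sizes.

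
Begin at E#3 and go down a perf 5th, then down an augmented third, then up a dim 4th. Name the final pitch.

Down a perfect fifth from E#3: A#2 (7 semitones down).
A#2 down an augmented third → F2 (5 semitones).
A diminished fourth up from F2 is Bbb2.

Bbb2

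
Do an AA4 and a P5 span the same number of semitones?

A doubly augmented fourth spans 7 semitones, and a perfect fifth also spans 7 semitones — they're enharmonic.

Yes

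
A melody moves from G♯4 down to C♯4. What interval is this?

perfect fifth

Descending from G#4 to C#4 is the same interval as ascending C#4 to G#4.
C to G spans five letter names (C-D-E-F-G): a fifth.
C#4 to G#4 is 7 semitones, matching the perfect fifth exactly, so the quality is perfect.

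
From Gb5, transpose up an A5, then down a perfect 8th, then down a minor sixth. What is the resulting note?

Up an augmented fifth from Gb5: D6 (8 semitones up).
Down a perfect octave from D6: D5 (12 semitones down).
D5 down a minor sixth → F#4 (8 semitones).

F#4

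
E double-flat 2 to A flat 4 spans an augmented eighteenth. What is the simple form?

Take out 2 octaves (14 from the number): 18 − 14 = 4.
So an augmented eighteenth is 2 octaves plus an augmented fourth. The quality is unchanged.

augmented 4th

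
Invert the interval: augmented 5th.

The rule of nine gives the new number: 9 − 5 = 4, so a fifth becomes a fourth.
And augmented becomes diminished under inversion, so we get a diminished fourth.

d4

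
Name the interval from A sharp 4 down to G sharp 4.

Descending from A#4 to G#4 is the same interval as ascending G#4 to A#4.
G to A spans two letter names (G-A): a second.
G#4 to A#4 is 2 semitones, matching the major second exactly, so the quality is major.

major 2nd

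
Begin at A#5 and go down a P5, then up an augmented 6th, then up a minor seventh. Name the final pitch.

Down a perfect fifth from A#5: D#5 (7 semitones down).
An augmented sixth up from D#5 is B##5.
A minor seventh up from B##5 is A##6.

A##6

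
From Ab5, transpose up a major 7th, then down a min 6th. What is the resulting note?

B5

Ab5 up a major seventh → G6 (11 semitones).
Down a minor sixth from G6: B5 (8 semitones down).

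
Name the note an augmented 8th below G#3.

An octave keeps the letter name G, an octave down from G.
Moving 13 semitones down from G#3 (the size of an augmented octave) reaches G2.

G2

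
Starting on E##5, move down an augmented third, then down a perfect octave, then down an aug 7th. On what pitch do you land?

Db3

E##5 down an augmented third → C#5 (5 semitones).
Down a perfect octave from C#5: C#4 (12 semitones down).
An augmented seventh down from C#4 is Db3.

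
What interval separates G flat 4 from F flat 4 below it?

major second

Descending from Gb4 to Fb4 is the same interval as ascending Fb4 to Gb4.
F to G spans two letter names (F-G) — that makes it a second of some quality.
Fb4 to Gb4 is 2 semitones, matching the major second exactly, so the quality is major.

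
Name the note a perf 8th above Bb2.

Bb3

An octave keeps the letter name B, an octave up from B.
A perfect octave is 12 semitones; 12 semitones up from Bb2 gives Bb3.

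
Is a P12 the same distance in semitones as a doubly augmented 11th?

A perfect twelfth = 19 semitones = a doubly augmented eleventh; enharmonically equal.

Yes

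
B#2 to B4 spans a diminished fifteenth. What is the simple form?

Subtracting seven from the interval number removes an octave: 15 − 7 = 8.
Quality carries through unchanged, so the simple form is a diminished octave.

diminished 8th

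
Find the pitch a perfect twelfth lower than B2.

E1

Five letters down from B (plus an octave) reaches E.
A perfect twelfth is 19 semitones; 19 semitones down from B2 gives E1.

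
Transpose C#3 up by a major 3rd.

E#3

Counting three letter names up from C lands on E.
A major third is 4 semitones; 4 semitones up from C#3 gives E#3.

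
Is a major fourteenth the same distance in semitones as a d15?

A major fourteenth = 23 semitones = a diminished fifteenth; enharmonically equal.

Yes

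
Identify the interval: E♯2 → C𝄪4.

E to C spans six letter names (E-F-G-A-B-C), plus an octave, so the interval is some kind of thirteenth.
E#2 to C##4 is 21 semitones, matching the major thirteenth exactly, so the quality is major.
(Equivalently, a compound major sixth: a major sixth plus an octave.)

major 13th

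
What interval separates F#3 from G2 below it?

Descending from F#3 to G2 is the same interval as ascending G2 to F#3.
G to F spans seven letter names (G-A-B-C-D-E-F), so the interval is some kind of seventh.
Counting semitones, G2→F#3 is 11, which is the major seventh.

major seventh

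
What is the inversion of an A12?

d4

First reduce the compound augmented twelfth to its simple form, an augmented fifth.
Inverted interval numbers add to nine, so a fifth pairs with a fourth (5 + 4 = 9).
The quality also flips — augmented becomes diminished — giving a diminished fourth.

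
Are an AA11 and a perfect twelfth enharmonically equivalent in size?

Yes

A doubly augmented eleventh = 19 semitones = a perfect twelfth; enharmonically equal.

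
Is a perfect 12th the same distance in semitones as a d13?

Both span 19 semitones: a perfect twelfth and a diminished thirteenth are the same chromatic distance.

Yes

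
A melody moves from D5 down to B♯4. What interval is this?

Descending from D5 to B#4 is the same interval as ascending B#4 to D5.
B to D spans three letter names (B-C-D) — that makes it a third of some quality.
The major third is 4 semitones; here we have 2, two semitones narrower: diminished.

diminished 3rd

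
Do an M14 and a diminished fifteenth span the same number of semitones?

Yes

A major fourteenth = 23 semitones = a diminished fifteenth; enharmonically equal.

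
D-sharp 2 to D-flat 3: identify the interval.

doubly diminished octave

D to D is the same letter name, plus an octave — that makes it an octave of some quality.
A perfect octave would be 12 semitones; D#2 to Db3 is 10, two semitones narrower, so the interval is doubly diminished.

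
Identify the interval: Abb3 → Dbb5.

perfect eleventh

A to D spans four letter names (A-B-C-D), plus an octave — that makes it an eleventh of some quality.
The perfect eleventh spans 17 semitones, and Abb3 to Dbb5 is exactly 17 semitones — so this is a perfect eleventh.
(Equivalently, a compound perfect fourth: a perfect fourth plus an octave.)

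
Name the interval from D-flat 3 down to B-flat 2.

Descending from Db3 to Bb2 is the same interval as ascending Bb2 to Db3.
B to D spans three letter names (B-C-D): a third.
Bb2 to Db3 is 3 semitones, a half step short of the major third (4), so this is minor.

minor third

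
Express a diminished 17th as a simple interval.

Take out 2 octaves (14 from the number): 17 − 14 = 3.
Quality carries through unchanged, so the simple form is a diminished third.

diminished 3rd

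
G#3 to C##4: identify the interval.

augmented fourth

G to C spans four letter names (G-A-B-C): a fourth.
The perfect fourth is 5 semitones; here we have 6, one semitone wider: augmented.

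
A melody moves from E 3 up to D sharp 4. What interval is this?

M7

E to D spans seven letter names (E-F-G-A-B-C-D), so the interval is some kind of seventh.
The major seventh spans 11 semitones, and E3 to D#4 is exactly 11 semitones — so this is a major seventh.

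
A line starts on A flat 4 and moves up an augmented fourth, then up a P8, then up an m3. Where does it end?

F 6

Up an augmented fourth from Ab4: D5 (6 semitones up).
D5 up a perfect octave → D6 (12 semitones).
A minor third up from D6 is F6.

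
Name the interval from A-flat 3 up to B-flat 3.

A to B spans two letter names (A-B) — that makes it a second of some quality.
Ab3 to Bb3 is 2 semitones, matching the major second exactly, so the quality is major.

M2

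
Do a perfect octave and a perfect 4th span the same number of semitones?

12 semitones (perfect octave) vs 5 semitones (perfect fourth): not equal.

No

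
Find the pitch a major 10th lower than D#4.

Three letters down from D (plus an octave) reaches B.
A major tenth is 16 semitones; 16 semitones down from D#4 gives B2.

B2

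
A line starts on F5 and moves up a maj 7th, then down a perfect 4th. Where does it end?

B5

Up a major seventh from F5: E6 (11 semitones up).
E6 down a perfect fourth → B5 (5 semitones).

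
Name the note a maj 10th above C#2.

E#3

The tenth's letter: C up three letter names plus an octave → E.
Moving 16 semitones up from C#2 (the size of a major tenth) reaches E#3.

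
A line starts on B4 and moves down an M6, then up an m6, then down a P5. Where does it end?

B4 down a major sixth → D4 (9 semitones).
D4 up a minor sixth → Bb4 (8 semitones).
A perfect fifth down from Bb4 is Eb4.

Eb4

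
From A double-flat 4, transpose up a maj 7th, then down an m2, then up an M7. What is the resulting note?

Up a major seventh from Abb4: Gb5 (11 semitones up).
Gb5 down a minor second → F5 (1 semitone).
A major seventh up from F5 is E6.

E 6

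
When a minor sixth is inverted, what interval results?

major third

The rule of nine gives the new number: 9 − 6 = 3, so a sixth becomes a third.
And minor becomes major under inversion, so we get a major third.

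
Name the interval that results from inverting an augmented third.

diminished 6th

Interval numbers invert to sum to nine: 3 + 6 = 9, so a third inverts to a sixth.
The quality also flips — augmented becomes diminished — giving a diminished sixth.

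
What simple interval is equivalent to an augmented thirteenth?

Take out an octave (7 from the number): 13 − 7 = 6.
That makes an augmented thirteenth a compound augmented sixth — an octave plus an augmented sixth.

A6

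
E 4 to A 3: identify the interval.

Descending from E4 to A3 is the same interval as ascending A3 to E4.
A to E spans five letter names (A-B-C-D-E) — that makes it a fifth of some quality.
The perfect fifth spans 7 semitones, and A3 to E4 is exactly 7 semitones — so this is a perfect fifth.

perfect fifth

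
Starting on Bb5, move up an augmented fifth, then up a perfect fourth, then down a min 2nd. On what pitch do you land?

Up an augmented fifth from Bb5: F#6 (8 semitones up).
F#6 up a perfect fourth → B6 (5 semitones).
Down a minor second from B6: A#6 (1 semitone down).

A#6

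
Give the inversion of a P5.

Interval numbers invert to sum to nine: 5 + 4 = 9, so a fifth inverts to a fourth.
Quality inverts too: perfect stays perfect. That makes the inversion a perfect fourth.

perfect 4th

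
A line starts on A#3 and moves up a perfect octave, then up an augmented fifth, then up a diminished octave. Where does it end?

E#6

A#3 up a perfect octave → A#4 (12 semitones).
Up an augmented fifth from A#4: E##5 (8 semitones up).
A diminished octave up from E##5 is E#6.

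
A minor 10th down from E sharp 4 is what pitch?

Three letters down from E (plus an octave) reaches C.
A minor tenth spans 15 semitones, so from E#4 the target pitch is C##3.

C double-sharp 3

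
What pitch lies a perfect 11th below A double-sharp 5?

E double-sharp 4

The eleventh's letter: A down four letter names plus an octave → E.
Moving 17 semitones down from A##5 (the size of a perfect eleventh) reaches E##4.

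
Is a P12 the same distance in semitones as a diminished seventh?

No

19 semitones (perfect twelfth) vs 9 semitones (diminished seventh): not equal.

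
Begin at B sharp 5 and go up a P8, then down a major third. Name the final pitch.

A perfect octave up from B#5 is B#6.
Down a major third from B#6: G#6 (4 semitones down).

G sharp 6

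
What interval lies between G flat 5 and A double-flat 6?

G to A spans two letter names (G-A), plus an octave, so the interval is some kind of ninth.
Gb5 to Abb6 is 13 semitones, a half step short of the major ninth (14), so this is minor.
(Equivalently, a compound minor second: a minor second plus an octave.)

minor 9th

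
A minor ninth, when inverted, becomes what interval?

major seventh

First reduce the compound minor ninth to its simple form, a minor second.
Inverted interval numbers add to nine, so a second pairs with a seventh (2 + 7 = 9).
Quality inverts too: minor becomes major. That makes the inversion a major seventh.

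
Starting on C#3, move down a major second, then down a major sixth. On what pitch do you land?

D2

A major second down from C#3 is B2.
A major sixth down from B2 is D2.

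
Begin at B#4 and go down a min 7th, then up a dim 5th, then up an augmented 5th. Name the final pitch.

B#4 down a minor seventh → C##4 (10 semitones).
A diminished fifth up from C##4 is G#4.
G#4 up an augmented fifth → D##5 (8 semitones).

D##5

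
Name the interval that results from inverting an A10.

First reduce the compound augmented tenth to its simple form, an augmented third.
Inverted interval numbers add to nine, so a third pairs with a sixth (3 + 6 = 9).
And augmented becomes diminished under inversion, so we get a diminished sixth.

d6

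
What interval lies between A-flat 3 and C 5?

A to C spans three letter names (A-B-C), plus an octave: a tenth.
Counting semitones, Ab3→C5 is 16, which is the major tenth.
(Equivalently, a compound major third: a major third plus an octave.)

M10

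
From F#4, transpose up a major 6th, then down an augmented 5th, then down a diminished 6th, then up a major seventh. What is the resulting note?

A##4

F#4 up a major sixth → D#5 (9 semitones).
D#5 down an augmented fifth → G4 (8 semitones).
G4 down a diminished sixth → B#3 (7 semitones).
B#3 up a major seventh → A##4 (11 semitones).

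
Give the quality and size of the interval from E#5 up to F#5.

E to F spans two letter names (E-F): a second.
At 1 semitone, E#5→F#5 falls one short of a major second: minor.

minor second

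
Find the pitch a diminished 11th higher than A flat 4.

Counting four letter names plus an octave up from A lands on D.
Moving 16 semitones up from Ab4 (the size of a diminished eleventh) reaches Dbb6.

D double-flat 6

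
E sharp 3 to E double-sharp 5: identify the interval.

E to E is the same letter name, plus 2 octaves, so the interval is some kind of fifteenth.
The perfect fifteenth is 24 semitones; here we have 25, one semitone wider: augmented.
(Equivalently, a compound augmented octave: an augmented octave plus an octave.)

augmented 15th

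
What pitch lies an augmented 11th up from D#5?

The eleventh's letter: D up four letter names plus an octave → G.
An augmented eleventh is 18 semitones; 18 semitones up from D#5 gives G##6.

G##6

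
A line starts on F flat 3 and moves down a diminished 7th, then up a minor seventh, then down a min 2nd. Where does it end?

Down a diminished seventh from Fb3: G2 (9 semitones down).
G2 up a minor seventh → F3 (10 semitones).
F3 down a minor second → E3 (1 semitone).

E 3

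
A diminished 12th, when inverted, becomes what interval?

augmented fourth

First reduce the compound diminished twelfth to its simple form, a diminished fifth.
Interval numbers invert to sum to nine: 5 + 4 = 9, so a fifth inverts to a fourth.
The quality also flips — diminished becomes augmented — giving an augmented fourth.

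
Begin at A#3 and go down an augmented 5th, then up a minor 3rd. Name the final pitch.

An augmented fifth down from A#3 is D3.
Up a minor third from D3: F3 (3 semitones up).

F3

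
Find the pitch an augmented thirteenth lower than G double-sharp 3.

B 1

The thirteenth's letter: G down six letter names plus an octave → B.
Moving 22 semitones down from G##3 (the size of an augmented thirteenth) reaches B1.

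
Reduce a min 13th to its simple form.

minor sixth

Subtracting seven from the interval number removes an octave: 13 − 7 = 6.
Quality carries through unchanged, so the simple form is a minor sixth.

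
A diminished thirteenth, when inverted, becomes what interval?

First reduce the compound diminished thirteenth to its simple form, a diminished sixth.
Interval numbers invert to sum to nine: 6 + 3 = 9, so a sixth inverts to a third.
Quality inverts too: diminished becomes augmented. That makes the inversion an augmented third.

augmented third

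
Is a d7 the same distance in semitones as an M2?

A diminished seventh spans 9 semitones; a major second spans 2 semitones. They differ by 7.

No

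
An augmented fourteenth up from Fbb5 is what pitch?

Eb7

Seven letters up from F (plus an octave) reaches E.
An augmented fourteenth is 24 semitones; 24 semitones up from Fbb5 gives Eb7.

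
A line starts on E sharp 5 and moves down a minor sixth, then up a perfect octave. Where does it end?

G double-sharp 5

E#5 down a minor sixth → G##4 (8 semitones).
Up a perfect octave from G##4: G##5 (12 semitones up).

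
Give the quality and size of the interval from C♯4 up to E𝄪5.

A10

C to E spans three letter names (C-D-E), plus an octave — that makes it a tenth of some quality.
A major tenth would be 16 semitones; C#4 to E##5 is 17, one semitone wider, so the interval is augmented.
(Equivalently, a compound augmented third: an augmented third plus an octave.)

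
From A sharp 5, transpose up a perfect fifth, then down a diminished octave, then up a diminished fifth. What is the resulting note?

B sharp 5

A#5 up a perfect fifth → E#6 (7 semitones).
Down a diminished octave from E#6: E##5 (11 semitones down).
Up a diminished fifth from E##5: B#5 (6 semitones up).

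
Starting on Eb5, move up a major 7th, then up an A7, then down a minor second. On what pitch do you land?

Eb5 up a major seventh → D6 (11 semitones).
Up an augmented seventh from D6: C##7 (12 semitones up).
Down a minor second from C##7: B##6 (1 semitone down).

B##6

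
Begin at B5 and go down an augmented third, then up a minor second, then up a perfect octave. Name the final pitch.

B5 down an augmented third → Gb5 (5 semitones).
Up a minor second from Gb5: Abb5 (1 semitone up).
Abb5 up a perfect octave → Abb6 (12 semitones).

Abb6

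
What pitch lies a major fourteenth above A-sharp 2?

Seven letters up from A (plus an octave) reaches G.
A major fourteenth spans 23 semitones, so from A#2 the target pitch is G##4.

G-double-sharp 4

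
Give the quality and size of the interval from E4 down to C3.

Descending from E4 to C3 is the same interval as ascending C3 to E4.
C to E spans three letter names (C-D-E), plus an octave, so the interval is some kind of tenth.
C3 to E4 is 16 semitones, matching the major tenth exactly, so the quality is major.
(Equivalently, a compound major third: a major third plus an octave.)

M10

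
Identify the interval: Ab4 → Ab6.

perfect fifteenth

A to A is the same letter name, plus 2 octaves: a fifteenth.
The perfect fifteenth spans 24 semitones, and Ab4 to Ab6 is exactly 24 semitones — so this is a perfect fifteenth.
(Equivalently, a compound perfect octave: a perfect octave plus an octave.)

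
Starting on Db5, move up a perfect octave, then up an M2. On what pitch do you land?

A perfect octave up from Db5 is Db6.
A major second up from Db6 is Eb6.

Eb6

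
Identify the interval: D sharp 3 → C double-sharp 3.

minor second

Descending from D#3 to C##3 is the same interval as ascending C##3 to D#3.
C to D spans two letter names (C-D), so the interval is some kind of second.
A major second would be 2 semitones, but C##3 to D#3 is 1 — one semitone narrower, making it a minor second.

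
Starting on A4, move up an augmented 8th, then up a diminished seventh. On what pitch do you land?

G6

Up an augmented octave from A4: A#5 (13 semitones up).
A diminished seventh up from A#5 is G6.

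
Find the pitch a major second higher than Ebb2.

Fb2

Two letter names up from E: F.
Moving 2 semitones up from Ebb2 (the size of a major second) reaches Fb2.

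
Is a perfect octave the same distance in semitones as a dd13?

A perfect octave spans 12 semitones; a doubly diminished thirteenth spans 18 semitones. They differ by 6.

No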